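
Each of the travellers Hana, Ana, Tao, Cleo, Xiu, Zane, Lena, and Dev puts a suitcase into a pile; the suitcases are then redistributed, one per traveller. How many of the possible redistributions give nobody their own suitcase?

14833

Let Aᵢ be the assignments in which traveller i gets their own suitcase. We want the size of the complement of A₁∪…∪A_8.
By inclusion–exclusion this is Σ_{j=0}^{8} (−1)^j C(8,j)·(8−j)!.
Computing: 40320 − 40320 + 20160 − 6720 + 1680 − 336 + 56 − 8 + 1 = 14833.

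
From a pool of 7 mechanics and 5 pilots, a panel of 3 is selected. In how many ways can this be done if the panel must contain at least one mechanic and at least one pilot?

175

Unrestricted: C(12,3) = 220 ways to pick any 3 of the 12.
Subtract selections that omit an entire group: no mechanics → C(5,3) = 10; no pilots → C(7,3) = 35.
Both groups omitted at once is impossible, so 220 − 45 = 175.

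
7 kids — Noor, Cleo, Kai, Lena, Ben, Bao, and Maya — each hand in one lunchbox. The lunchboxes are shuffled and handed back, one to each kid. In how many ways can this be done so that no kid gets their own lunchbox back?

1854

Count assignments avoiding every fixed point. For any j of the 7 kids fixed to their own lunchbox, the other 7−j can be arranged in (7−j)! ways.
By inclusion–exclusion this is Σ_{j=0}^{7} (−1)^j C(7,j)·(7−j)!.
Computing: 5040 − 5040 + 2520 − 840 + 210 − 42 + 7 − 1 = 1854.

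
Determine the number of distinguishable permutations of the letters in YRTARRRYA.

3780

Letter multiplicities in YRTARRRYA: A×2, R×4, T×1, Y×2.
So there are 9! / (4!·2!·2!) = 3780 distinguishable arrangements.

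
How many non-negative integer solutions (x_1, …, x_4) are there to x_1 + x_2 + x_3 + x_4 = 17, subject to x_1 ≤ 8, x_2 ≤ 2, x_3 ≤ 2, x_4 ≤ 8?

18

Ignoring the caps, the number of non-negative solutions to x_1+…+x_4 = 17 is C(20,3) = 1140.
Subtract solutions that violate a single cap (substitute x_i' = x_i − (cap_i+1)): x_1 ≥ 9 gives C(11,3) = 165; x_2 ≥ 3 gives C(17,3) = 680; x_3 ≥ 3 gives C(17,3) = 680; x_4 ≥ 9 gives C(11,3) = 165. Together 1690.
Add back pairs where two caps are both exceeded: 56 + 56 + 0 + 364 + 56 + 56 = 588.
Subtract triples: 10 + 0 + 0 + 10 = 20.
By inclusion–exclusion the count is 1140 − 1690 + 588 − 20 = 18.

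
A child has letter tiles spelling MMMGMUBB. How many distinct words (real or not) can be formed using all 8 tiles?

Letter multiplicities in MMMGMUBB: B×2, G×1, M×4, U×1.
Dividing 8! = 40320 by 4!·2! = 48 for the repeated letters gives 840.

840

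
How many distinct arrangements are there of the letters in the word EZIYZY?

180

The 6 letters of EZIYZY have repeats: Y appearing twice and Z appearing twice.
The number of distinct arrangements is 6!/(2!·2!) = 720/4 = 180.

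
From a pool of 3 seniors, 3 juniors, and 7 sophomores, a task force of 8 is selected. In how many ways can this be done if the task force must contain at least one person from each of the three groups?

1197

Total 8-person selections from all 13: C(13,8) = 1287.
Subtract selections that omit an entire group: no seniors → C(10,8) = 45; no juniors → C(10,8) = 45; no sophomores → C(6,8) = 0.
Add back selections omitting two groups (i.e. drawn from a single group): C(3,8) + C(3,8) + C(7,8) = 0.
By inclusion–exclusion: 1287 − 90 + 0 = 1197.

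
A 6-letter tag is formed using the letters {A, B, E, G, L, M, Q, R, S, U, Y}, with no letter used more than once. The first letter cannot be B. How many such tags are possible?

The first letter has 11−1 = 10 choices (anything except B).
The remaining 5 letters are filled from the other 10 symbols without repetition: 10 × 9 × 8 × 7 × 6 = 30240.
Total: 10 × 30240 = 302400.

302400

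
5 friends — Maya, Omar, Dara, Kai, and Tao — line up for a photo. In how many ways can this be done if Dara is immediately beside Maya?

Glue Dara and Maya into one block (2 internal orders), leaving 4 units to arrange in a row.
That gives 2 × 4! = 2 × 24 = 48.

48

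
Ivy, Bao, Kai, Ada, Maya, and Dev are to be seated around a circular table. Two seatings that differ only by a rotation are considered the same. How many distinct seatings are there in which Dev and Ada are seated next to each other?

Treat {Dev, Ada} as one unit (2 internal orders) and seat the resulting 5 units around the table: (4)! circular arrangements.
So 2 × (4)! = 2 × 24 = 48.

48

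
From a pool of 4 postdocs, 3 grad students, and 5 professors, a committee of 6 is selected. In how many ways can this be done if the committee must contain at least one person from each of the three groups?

805

With no constraint there are C(12,6) = 924 possible selections.
Selections missing a whole group: no postdocs → C(8,6) = 28; no grad students → C(9,6) = 84; no professors → C(7,6) = 7.
Add back selections omitting two groups (i.e. drawn from a single group): C(4,6) + C(3,6) + C(5,6) = 0.
By inclusion–exclusion: 924 − 119 + 0 = 805.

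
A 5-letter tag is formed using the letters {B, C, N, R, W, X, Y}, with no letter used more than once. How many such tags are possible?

2520

Choose and order 5 of the 7 symbols: the first letter has 7 options, the next 6, and so on down to 3.
That product is 7 × 6 × 5 × 4 × 3 = 2520.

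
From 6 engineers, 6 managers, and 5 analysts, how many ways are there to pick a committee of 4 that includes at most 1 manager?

Split by how many managers are chosen (0 through 1).
Sum: C(6,0)·C(11,4) + C(6,1)·C(11,3) = 330 + 990 = 1320.

1320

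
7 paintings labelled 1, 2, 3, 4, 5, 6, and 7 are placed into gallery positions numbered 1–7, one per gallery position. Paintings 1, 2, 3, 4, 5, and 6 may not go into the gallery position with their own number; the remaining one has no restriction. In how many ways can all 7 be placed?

2119

Let Aᵢ (for 1 ≤ i ≤ 6) be the placements that put painting i in its forbidden gallery position. Any j of these fix j positions, leaving (7−j)! ways to fill the rest, and there are C(6,j) ways to pick which j.
By inclusion–exclusion, the number of valid placements is Σ_{j=0}^{6} (−1)^j C(6,j)·(7−j)!.
Computing: 5040 − 4320 + 1800 − 480 + 90 − 12 + 1 = 2119.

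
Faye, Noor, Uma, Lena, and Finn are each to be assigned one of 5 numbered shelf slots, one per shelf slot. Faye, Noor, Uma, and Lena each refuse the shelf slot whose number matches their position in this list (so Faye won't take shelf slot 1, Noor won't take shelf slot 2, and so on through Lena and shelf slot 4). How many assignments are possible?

53

Let Aᵢ (for 1 ≤ i ≤ 4) be the placements that put person i in their forbidden shelf slot. Any j of these fix j positions, leaving (5−j)! ways to fill the rest, and there are C(4,j) ways to pick which j.
By inclusion–exclusion, the number of valid placements is Σ_{j=0}^{4} (−1)^j C(4,j)·(5−j)!.
Computing: 120 − 96 + 36 − 8 + 1 = 53.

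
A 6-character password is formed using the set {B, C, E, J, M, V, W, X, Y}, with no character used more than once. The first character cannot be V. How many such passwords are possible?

The first character has 9−1 = 8 choices (anything except V).
The remaining 5 characters are filled from the other 8 symbols without repetition: 8 × 7 × 6 × 5 × 4 = 6720.
Total: 8 × 6720 = 53760.

53760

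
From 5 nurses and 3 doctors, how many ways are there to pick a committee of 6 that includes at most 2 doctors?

18

Split by how many doctors are chosen (0 through 2).
Sum: C(3,0)·C(5,6) + C(3,1)·C(5,5) + C(3,2)·C(5,4) = 0 + 3 + 15 = 18.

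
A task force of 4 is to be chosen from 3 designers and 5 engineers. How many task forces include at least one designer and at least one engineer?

65

Total 4-person selections from all 8: C(8,4) = 70.
Subtract selections that omit an entire group: no designers → C(5,4) = 5; no engineers → C(3,4) = 0.
Both groups omitted at once is impossible, so 70 − 5 = 65.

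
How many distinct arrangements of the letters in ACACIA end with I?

With the last slot taken by I, it remains to arrange the other 5 letters (ACACA).
Those 5 letters have A appearing 3 times and C appearing twice, giving (5)!/(3!·2!) = 10.

10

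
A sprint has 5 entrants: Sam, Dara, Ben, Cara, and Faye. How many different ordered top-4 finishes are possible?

120

This is an ordered selection of 4 from 5: P(5,4).
That gives 5 × 4 × 3 × 2 = 120.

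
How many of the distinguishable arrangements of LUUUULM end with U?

60

With the last slot taken by U, it remains to arrange the other 6 letters (LUUULM).
Those 6 letters have L appearing twice and U appearing 3 times, giving (6)!/(3!·2!) = 60.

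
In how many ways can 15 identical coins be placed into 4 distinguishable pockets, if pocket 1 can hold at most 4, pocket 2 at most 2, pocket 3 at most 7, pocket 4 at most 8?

60

By stars and bars, unrestricted non-negative solutions to x_1+…+x_4 = 15 number C(15+3,3) = 816.
Subtract solutions that violate a single cap (substitute x_i' = x_i − (cap_i+1)): x_1 ≥ 5 gives C(13,3) = 286; x_2 ≥ 3 gives C(15,3) = 455; x_3 ≥ 8 gives C(10,3) = 120; x_4 ≥ 9 gives C(9,3) = 84. Together 945.
Add back pairs where two caps are both exceeded: 120 + 10 + 4 + 35 + 20 + 0 = 189.
By inclusion–exclusion the count is 816 − 945 + 189 = 60.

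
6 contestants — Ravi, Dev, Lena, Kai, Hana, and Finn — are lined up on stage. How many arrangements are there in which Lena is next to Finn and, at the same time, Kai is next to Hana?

Treat {Lena,Finn} as one block (2 orders) and {Kai,Hana} as another (2 orders).
That leaves 4 units to arrange: 2 × 2 × 4! = 4 × 24 = 96.

96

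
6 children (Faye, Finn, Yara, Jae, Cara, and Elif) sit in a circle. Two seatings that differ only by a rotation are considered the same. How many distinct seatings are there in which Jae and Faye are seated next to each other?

Glue Jae and Faye into a block (2 internal orders). Seating 5 units around a circle gives (4)! arrangements.
So 2 × (4)! = 2 × 24 = 48.

48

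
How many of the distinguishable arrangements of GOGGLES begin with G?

360

With the first slot taken by G, it remains to arrange the other 6 letters (OGGLES).
Those 6 letters have G appearing twice, giving (6)!/(2!) = 360.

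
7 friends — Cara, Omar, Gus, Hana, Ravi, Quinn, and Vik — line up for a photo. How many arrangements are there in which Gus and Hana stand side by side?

1440

Place the 5 others and the Gus-Hana pair as 6 objects in a line; the pair has 2 internal arrangements.
That gives 2 × 6! = 2 × 720 = 1440.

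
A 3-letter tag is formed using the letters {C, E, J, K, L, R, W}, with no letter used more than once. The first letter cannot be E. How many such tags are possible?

The first letter has 7−1 = 6 choices (anything except E).
The remaining 2 letters are filled from the other 6 symbols without repetition: 6 × 5 = 30.
Total: 6 × 30 = 180.

180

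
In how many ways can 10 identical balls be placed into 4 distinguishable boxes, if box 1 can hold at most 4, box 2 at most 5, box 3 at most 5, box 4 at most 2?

By stars and bars, unrestricted non-negative solutions to x_1+…+x_4 = 10 number C(10+3,3) = 286.
Subtract solutions that violate a single cap (substitute x_i' = x_i − (cap_i+1)): x_1 ≥ 5 gives C(8,3) = 56; x_2 ≥ 6 gives C(7,3) = 35; x_3 ≥ 6 gives C(7,3) = 35; x_4 ≥ 3 gives C(10,3) = 120. Together 246.
Add back pairs where two caps are both exceeded: 0 + 0 + 10 + 0 + 4 + 4 = 18.
By inclusion–exclusion the count is 286 − 246 + 18 = 58.

58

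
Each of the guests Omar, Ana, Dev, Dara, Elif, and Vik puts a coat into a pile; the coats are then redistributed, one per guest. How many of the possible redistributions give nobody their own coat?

Let Aᵢ be the assignments in which guest i gets their own coat. We want the size of the complement of A₁∪…∪A_6.
By inclusion–exclusion this is Σ_{j=0}^{6} (−1)^j C(6,j)·(6−j)!.
Computing: 720 − 720 + 360 − 120 + 30 − 6 + 1 = 265.

265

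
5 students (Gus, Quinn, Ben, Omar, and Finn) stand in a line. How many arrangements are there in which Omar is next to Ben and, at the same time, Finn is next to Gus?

24

Treat {Omar,Ben} as one block (2 orders) and {Finn,Gus} as another (2 orders).
That leaves 3 units to arrange: 2 × 2 × 3! = 4 × 6 = 24.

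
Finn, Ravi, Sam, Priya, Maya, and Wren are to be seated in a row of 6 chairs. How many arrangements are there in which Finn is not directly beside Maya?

480

There are 6! = 720 arrangements in all. If Finn and Maya are adjacent, merging them into one block gives 2·(5)! = 240 arrangements.
So 720 − 240 = 480 arrangements keep them apart.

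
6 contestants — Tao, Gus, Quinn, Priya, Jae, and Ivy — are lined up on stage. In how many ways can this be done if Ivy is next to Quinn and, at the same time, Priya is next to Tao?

Treat {Ivy,Quinn} as one block (2 orders) and {Priya,Tao} as another (2 orders).
That leaves 4 units to arrange: 2 × 2 × 4! = 4 × 24 = 96.

96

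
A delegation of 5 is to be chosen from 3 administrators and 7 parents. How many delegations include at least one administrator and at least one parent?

231

Unrestricted: C(10,5) = 252 ways to pick any 5 of the 10.
Subtract selections that omit an entire group: no administrators → C(7,5) = 21; no parents → C(3,5) = 0.
Both groups omitted at once is impossible, so 252 − 21 = 231.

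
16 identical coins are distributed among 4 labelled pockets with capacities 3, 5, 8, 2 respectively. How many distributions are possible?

Without the upper bounds there are C(19,3) = 969 ways to split 16 among 4 pockets.
Subtract solutions that violate a single cap (substitute x_i' = x_i − (cap_i+1)): x_1 ≥ 4 gives C(15,3) = 455; x_2 ≥ 6 gives C(13,3) = 286; x_3 ≥ 9 gives C(10,3) = 120; x_4 ≥ 3 gives C(16,3) = 560. Together 1421.
Add back pairs where two caps are both exceeded: 84 + 20 + 220 + 4 + 120 + 35 = 483.
Subtract triples: 0 + 20 + 1 + 0 = 21.
By inclusion–exclusion the count is 969 − 1421 + 483 − 21 = 10.

10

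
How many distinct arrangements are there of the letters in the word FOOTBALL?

The 8 letters of FOOTBALL have repeats: L appearing twice and O appearing twice.
So there are 8! / (2!·2!) = 10080 distinguishable arrangements.

10080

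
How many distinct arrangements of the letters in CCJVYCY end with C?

180

With the last slot taken by C, it remains to arrange the other 6 letters (CJVYCY).
Those 6 letters have C appearing twice and Y appearing twice, giving (6)!/(2!·2!) = 180.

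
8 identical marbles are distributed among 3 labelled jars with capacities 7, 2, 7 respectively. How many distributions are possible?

Ignoring the caps, the number of non-negative solutions to x_1+…+x_3 = 8 is C(10,2) = 45.
Subtract solutions that violate a single cap (substitute x_i' = x_i − (cap_i+1)): x_1 ≥ 8 gives C(2,2) = 1; x_2 ≥ 3 gives C(7,2) = 21; x_3 ≥ 8 gives C(2,2) = 1. Together 23.
No two caps can be exceeded simultaneously, so the pair terms are all 0.
By inclusion–exclusion the count is 45 − 23 + 0 = 22.

22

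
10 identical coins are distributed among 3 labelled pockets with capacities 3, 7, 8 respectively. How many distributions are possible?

29

By stars and bars, unrestricted non-negative solutions to x_1+…+x_3 = 10 number C(10+2,2) = 66.
Subtract solutions that violate a single cap (substitute x_i' = x_i − (cap_i+1)): x_1 ≥ 4 gives C(8,2) = 28; x_2 ≥ 8 gives C(4,2) = 6; x_3 ≥ 9 gives C(3,2) = 3. Together 37.
No two caps can be exceeded simultaneously, so the pair terms are all 0.
By inclusion–exclusion the count is 66 − 37 + 0 = 29.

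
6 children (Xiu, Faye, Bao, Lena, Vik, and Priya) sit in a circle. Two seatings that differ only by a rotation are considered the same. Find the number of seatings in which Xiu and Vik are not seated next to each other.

All circular seatings of 6 people number (5)! = 120.
Seatings with Xiu beside Vik: treat them as a block with 2 internal orders, giving 2 × (4)! = 48.
Subtracting, 120 − 48 = 72.

72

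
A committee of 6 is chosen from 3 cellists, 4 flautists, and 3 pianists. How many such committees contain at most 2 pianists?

175

Split by how many pianists are chosen (0 through 2).
Sum: C(3,0)·C(7,6) + C(3,1)·C(7,5) + C(3,2)·C(7,4) = 7 + 63 + 105 = 175.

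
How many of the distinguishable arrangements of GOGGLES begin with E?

120

Fix E in the first position and arrange the remaining 6 letters.
Those 6 letters have G appearing 3 times, giving (6)!/(3!) = 120.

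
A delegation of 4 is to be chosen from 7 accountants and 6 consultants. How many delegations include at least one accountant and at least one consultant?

Total 4-person selections from all 13: C(13,4) = 715.
Selections missing a whole group: no accountants → C(6,4) = 15; no consultants → C(7,4) = 35.
Both groups omitted at once is impossible, so 715 − 50 = 665.

665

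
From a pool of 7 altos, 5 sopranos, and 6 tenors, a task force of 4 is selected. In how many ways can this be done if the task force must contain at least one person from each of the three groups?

1575

With no constraint there are C(18,4) = 3060 possible selections.
Subtract selections that omit an entire group: no altos → C(11,4) = 330; no sopranos → C(13,4) = 715; no tenors → C(12,4) = 495.
Add back selections omitting two groups (i.e. drawn from a single group): C(7,4) + C(5,4) + C(6,4) = 55.
By inclusion–exclusion: 3060 − 1540 + 55 = 1575.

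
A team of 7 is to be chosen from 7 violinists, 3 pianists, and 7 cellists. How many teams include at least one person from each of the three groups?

Unrestricted: C(17,7) = 19448 ways to pick any 7 of the 17.
Selections missing a whole group: no violinists → C(10,7) = 120; no pianists → C(14,7) = 3432; no cellists → C(10,7) = 120.
Add back selections omitting two groups (i.e. drawn from a single group): C(7,7) + C(3,7) + C(7,7) = 2.
By inclusion–exclusion: 19448 − 3672 + 2 = 15778.

15778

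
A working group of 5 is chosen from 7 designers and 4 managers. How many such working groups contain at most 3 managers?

Split by how many managers are chosen (0 through 3).
Sum: C(4,0)·C(7,5) + C(4,1)·C(7,4) + C(4,2)·C(7,3) + C(4,3)·C(7,2) = 21 + 140 + 210 + 84 = 455.

455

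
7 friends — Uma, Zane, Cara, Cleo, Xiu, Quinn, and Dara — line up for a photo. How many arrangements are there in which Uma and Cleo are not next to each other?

Of the 7! = 5040 arrangements, those with Uma and Cleo adjacent number 2 × 6! = 1440 (treat the pair as a block with 2 internal orders).
So 5040 − 1440 = 3600 arrangements keep them apart.

3600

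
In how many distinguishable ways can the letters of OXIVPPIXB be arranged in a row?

45360

OXIVPPIXB has 9 letters with I appearing twice, P appearing twice, and X appearing twice.
Dividing 9! = 362880 by 2!·2!·2! = 8 for the repeated letters gives 45360.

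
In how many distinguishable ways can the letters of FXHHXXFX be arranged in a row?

420

Letter multiplicities in FXHHXXFX: F×2, H×2, X×4.
Dividing 8! = 40320 by 4!·2!·2! = 96 for the repeated letters gives 420.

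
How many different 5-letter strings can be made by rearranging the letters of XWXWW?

10

XWXWW has 5 letters with W appearing 3 times and X appearing twice.
The number of distinct arrangements is 5!/(3!·2!) = 120/12 = 10.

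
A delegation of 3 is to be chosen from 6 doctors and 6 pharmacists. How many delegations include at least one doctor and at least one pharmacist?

Total 3-person selections from all 12: C(12,3) = 220.
Selections missing a whole group: no doctors → C(6,3) = 20; no pharmacists → C(6,3) = 20.
Both groups omitted at once is impossible, so 220 − 40 = 180.

180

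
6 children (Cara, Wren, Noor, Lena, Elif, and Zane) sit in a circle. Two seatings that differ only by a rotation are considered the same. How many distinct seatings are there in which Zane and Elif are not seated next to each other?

All circular seatings of 6 people number (5)! = 120.
Seatings with Zane beside Elif: treat them as a block with 2 internal orders, giving 2 × (4)! = 48.
Subtracting, 120 − 48 = 72.

72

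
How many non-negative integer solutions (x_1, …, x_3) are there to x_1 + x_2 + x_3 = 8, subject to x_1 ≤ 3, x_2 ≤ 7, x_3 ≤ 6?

26

By stars and bars, unrestricted non-negative solutions to x_1+…+x_3 = 8 number C(8+2,2) = 45.
Subtract solutions that violate a single cap (substitute x_i' = x_i − (cap_i+1)): x_1 ≥ 4 gives C(6,2) = 15; x_2 ≥ 8 gives C(2,2) = 1; x_3 ≥ 7 gives C(3,2) = 3. Together 19.
No two caps can be exceeded simultaneously, so the pair terms are all 0.
By inclusion–exclusion the count is 45 − 19 + 0 = 26.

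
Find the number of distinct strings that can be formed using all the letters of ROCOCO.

60

Letter multiplicities in ROCOCO: C×2, O×3, R×1.
So there are 6! / (3!·2!) = 60 distinguishable arrangements.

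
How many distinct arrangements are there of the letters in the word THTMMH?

The 6 letters of THTMMH have repeats: H appearing twice, M appearing twice, and T appearing twice.
The number of distinct arrangements is 6!/(2!·2!·2!) = 720/8 = 90.

90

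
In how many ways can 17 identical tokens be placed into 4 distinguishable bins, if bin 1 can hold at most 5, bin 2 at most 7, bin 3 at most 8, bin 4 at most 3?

Without the upper bounds there are C(20,3) = 1140 ways to split 17 among 4 bins.
Subtract solutions that violate a single cap (substitute x_i' = x_i − (cap_i+1)): x_1 ≥ 6 gives C(14,3) = 364; x_2 ≥ 8 gives C(12,3) = 220; x_3 ≥ 9 gives C(11,3) = 165; x_4 ≥ 4 gives C(16,3) = 560. Together 1309.
Add back pairs where two caps are both exceeded: 20 + 10 + 120 + 1 + 56 + 35 = 242.
By inclusion–exclusion the count is 1140 − 1309 + 242 = 73.

73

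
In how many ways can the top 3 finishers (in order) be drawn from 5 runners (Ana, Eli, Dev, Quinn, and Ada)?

There are 5 choices for 1st place, 4 for 2nd, and 3 for 3rd.
That gives 5 × 4 × 3 = 60.

60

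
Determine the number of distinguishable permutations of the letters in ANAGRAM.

840

ANAGRAM has 7 letters with A appearing 3 times.
The number of distinct arrangements is 7!/(3!) = 5040/6 = 840.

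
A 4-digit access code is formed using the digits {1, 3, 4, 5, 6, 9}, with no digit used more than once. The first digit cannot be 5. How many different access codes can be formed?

300

The first digit has 6−1 = 5 choices (anything except 5).
The remaining 3 digits are filled from the other 5 symbols without repetition: 5 × 4 × 3 = 60.
Total: 5 × 60 = 300.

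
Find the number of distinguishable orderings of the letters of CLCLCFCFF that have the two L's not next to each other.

980

Total arrangements of CLCLCFCFF: 9!/(4!·3!·2!) = 1260.
Arrangements with the L's together: treat LL as one letter, giving (8)!/(4!·3!) = 280.
Hence 1260 − 280 = 980.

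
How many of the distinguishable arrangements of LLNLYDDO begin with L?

With the first slot taken by L, it remains to arrange the other 7 letters (LNLYDDO).
Those 7 letters have D appearing twice and L appearing twice, giving (7)!/(2!·2!) = 1260.

1260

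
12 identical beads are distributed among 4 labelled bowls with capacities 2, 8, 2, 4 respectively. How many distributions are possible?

27

Without the upper bounds there are C(15,3) = 455 ways to split 12 among 4 bowls.
Subtract solutions that violate a single cap (substitute x_i' = x_i − (cap_i+1)): x_1 ≥ 3 gives C(12,3) = 220; x_2 ≥ 9 gives C(6,3) = 20; x_3 ≥ 3 gives C(12,3) = 220; x_4 ≥ 5 gives C(10,3) = 120. Together 580.
Add back pairs where two caps are both exceeded: 1 + 84 + 35 + 1 + 0 + 35 = 156.
Subtract triples: 0 + 0 + 4 + 0 = 4.
By inclusion–exclusion the count is 455 − 580 + 156 − 4 = 27.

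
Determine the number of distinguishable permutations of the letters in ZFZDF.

Letter multiplicities in ZFZDF: D×1, F×2, Z×2.
So there are 5! / (2!·2!) = 30 distinguishable arrangements.

30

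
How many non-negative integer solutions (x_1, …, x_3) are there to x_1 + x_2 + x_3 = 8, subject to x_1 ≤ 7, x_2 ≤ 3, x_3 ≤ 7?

Ignoring the caps, the number of non-negative solutions to x_1+…+x_3 = 8 is C(10,2) = 45.
Subtract solutions that violate a single cap (substitute x_i' = x_i − (cap_i+1)): x_1 ≥ 8 gives C(2,2) = 1; x_2 ≥ 4 gives C(6,2) = 15; x_3 ≥ 8 gives C(2,2) = 1. Together 17.
No two caps can be exceeded simultaneously, so the pair terms are all 0.
By inclusion–exclusion the count is 45 − 17 + 0 = 28.

28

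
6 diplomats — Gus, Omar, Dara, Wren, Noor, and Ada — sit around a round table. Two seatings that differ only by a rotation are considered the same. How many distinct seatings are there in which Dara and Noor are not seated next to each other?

All circular seatings of 6 people number (5)! = 120.
Those with Dara next to Noor: fuse the pair into one unit and seat 5 units around a circle — 2·(4)! = 48.
Subtracting, 120 − 48 = 72.

72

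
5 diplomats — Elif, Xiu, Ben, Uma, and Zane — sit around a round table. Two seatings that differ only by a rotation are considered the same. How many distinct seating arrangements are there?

24

Fix one person's seat to break rotational symmetry; the remaining 4 people can be arranged in (4)! = 24 ways.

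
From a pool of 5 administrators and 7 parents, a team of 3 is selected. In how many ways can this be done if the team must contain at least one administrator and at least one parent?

With no constraint there are C(12,3) = 220 possible selections.
Selections missing a whole group: no administrators → C(7,3) = 35; no parents → C(5,3) = 10.
Both groups omitted at once is impossible, so 220 − 45 = 175.

175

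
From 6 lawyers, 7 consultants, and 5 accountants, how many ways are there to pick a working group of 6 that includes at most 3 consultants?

16401

Split by how many consultants are chosen (0 through 3).
Sum: C(7,0)·C(11,6) + C(7,1)·C(11,5) + C(7,2)·C(11,4) + C(7,3)·C(11,3) = 462 + 3234 + 6930 + 5775 = 16401.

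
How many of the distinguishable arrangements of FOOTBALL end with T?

1260

Fix T in the last position and arrange the remaining 7 letters.
Those 7 letters have L appearing twice and O appearing twice, giving (7)!/(2!·2!) = 1260.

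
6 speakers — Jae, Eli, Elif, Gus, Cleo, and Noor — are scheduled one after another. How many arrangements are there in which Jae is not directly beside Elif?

Of the 6! = 720 arrangements, those with Jae and Elif adjacent number 2 × 5! = 240 (treat the pair as a block with 2 internal orders).
Complementary counting: 720 − 240 = 480.

480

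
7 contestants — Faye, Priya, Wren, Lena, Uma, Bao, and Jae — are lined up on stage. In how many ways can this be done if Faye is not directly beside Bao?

3600

There are 7! = 5040 arrangements in all. If Faye and Bao are adjacent, merging them into one block gives 2·(6)! = 1440 arrangements.
So 5040 − 1440 = 3600 arrangements keep them apart.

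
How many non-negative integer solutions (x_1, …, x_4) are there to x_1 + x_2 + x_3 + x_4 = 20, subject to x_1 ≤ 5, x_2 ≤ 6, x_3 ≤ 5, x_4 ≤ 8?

35

By stars and bars, unrestricted non-negative solutions to x_1+…+x_4 = 20 number C(20+3,3) = 1771.
Subtract solutions that violate a single cap (substitute x_i' = x_i − (cap_i+1)): x_1 ≥ 6 gives C(17,3) = 680; x_2 ≥ 7 gives C(16,3) = 560; x_3 ≥ 6 gives C(17,3) = 680; x_4 ≥ 9 gives C(14,3) = 364. Together 2284.
Add back pairs where two caps are both exceeded: 120 + 165 + 56 + 120 + 35 + 56 = 552.
Subtract triples: 4 + 0 + 0 + 0 = 4.
By inclusion–exclusion the count is 1771 − 2284 + 552 − 4 = 35.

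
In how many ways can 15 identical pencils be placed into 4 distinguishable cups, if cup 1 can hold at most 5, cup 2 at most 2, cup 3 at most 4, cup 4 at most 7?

Without the upper bounds there are C(18,3) = 816 ways to split 15 among 4 cups.
Subtract solutions that violate a single cap (substitute x_i' = x_i − (cap_i+1)): x_1 ≥ 6 gives C(12,3) = 220; x_2 ≥ 3 gives C(15,3) = 455; x_3 ≥ 5 gives C(13,3) = 286; x_4 ≥ 8 gives C(10,3) = 120. Together 1081.
Add back pairs where two caps are both exceeded: 84 + 35 + 4 + 120 + 35 + 10 = 288.
Subtract triples: 4 + 0 + 0 + 0 = 4.
By inclusion–exclusion the count is 816 − 1081 + 288 − 4 = 19.

19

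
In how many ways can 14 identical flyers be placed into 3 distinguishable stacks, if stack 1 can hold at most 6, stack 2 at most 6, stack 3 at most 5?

10

Without the upper bounds there are C(16,2) = 120 ways to split 14 among 3 stacks.
Subtract solutions that violate a single cap (substitute x_i' = x_i − (cap_i+1)): x_1 ≥ 7 gives C(9,2) = 36; x_2 ≥ 7 gives C(9,2) = 36; x_3 ≥ 6 gives C(10,2) = 45. Together 117.
Add back pairs where two caps are both exceeded: 1 + 3 + 3 = 7.
By inclusion–exclusion the count is 120 − 117 + 7 = 10.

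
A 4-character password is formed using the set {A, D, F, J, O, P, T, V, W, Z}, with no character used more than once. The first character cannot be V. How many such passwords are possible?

The first character has 10−1 = 9 choices (anything except V).
The remaining 3 characters are filled from the other 9 symbols without repetition: 9 × 8 × 7 = 504.
Total: 9 × 504 = 4536.

4536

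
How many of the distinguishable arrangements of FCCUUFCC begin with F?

105

Fix F in the first position and arrange the remaining 7 letters.
Those 7 letters have C appearing 4 times and U appearing twice, giving (7)!/(4!·2!) = 105.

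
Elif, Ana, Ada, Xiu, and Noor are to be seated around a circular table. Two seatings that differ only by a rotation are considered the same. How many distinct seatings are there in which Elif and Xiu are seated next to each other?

12

Glue Elif and Xiu into a block (2 internal orders). Seating 4 units around a circle gives (3)! arrangements.
So 2 × (3)! = 2 × 6 = 12.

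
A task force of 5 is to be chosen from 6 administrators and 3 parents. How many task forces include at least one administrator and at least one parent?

Unrestricted: C(9,5) = 126 ways to pick any 5 of the 9.
Subtract selections that omit an entire group: no administrators → C(3,5) = 0; no parents → C(6,5) = 6.
Both groups omitted at once is impossible, so 126 − 6 = 120.

120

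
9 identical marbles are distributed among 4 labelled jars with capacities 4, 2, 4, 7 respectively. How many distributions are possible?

By stars and bars, unrestricted non-negative solutions to x_1+…+x_4 = 9 number C(9+3,3) = 220.
Subtract solutions that violate a single cap (substitute x_i' = x_i − (cap_i+1)): x_1 ≥ 5 gives C(7,3) = 35; x_2 ≥ 3 gives C(9,3) = 84; x_3 ≥ 5 gives C(7,3) = 35; x_4 ≥ 8 gives C(4,3) = 4. Together 158.
Add back pairs where two caps are both exceeded: 4 + 0 + 0 + 4 + 0 + 0 = 8.
By inclusion–exclusion the count is 220 − 158 + 8 = 70.

70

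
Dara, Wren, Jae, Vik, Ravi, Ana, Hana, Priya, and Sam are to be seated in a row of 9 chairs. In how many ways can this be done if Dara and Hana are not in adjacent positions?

282240

There are 9! = 362880 arrangements in all. If Dara and Hana are adjacent, merging them into one block gives 2·(8)! = 80640 arrangements.
Complementary counting: 362880 − 80640 = 282240.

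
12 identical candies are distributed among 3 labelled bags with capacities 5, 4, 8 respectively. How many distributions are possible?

Without the upper bounds there are C(14,2) = 91 ways to split 12 among 3 bags.
Subtract solutions that violate a single cap (substitute x_i' = x_i − (cap_i+1)): x_1 ≥ 6 gives C(8,2) = 28; x_2 ≥ 5 gives C(9,2) = 36; x_3 ≥ 9 gives C(5,2) = 10. Together 74.
Add back pairs where two caps are both exceeded: 3 + 0 + 0 = 3.
By inclusion–exclusion the count is 91 − 74 + 3 = 20.

20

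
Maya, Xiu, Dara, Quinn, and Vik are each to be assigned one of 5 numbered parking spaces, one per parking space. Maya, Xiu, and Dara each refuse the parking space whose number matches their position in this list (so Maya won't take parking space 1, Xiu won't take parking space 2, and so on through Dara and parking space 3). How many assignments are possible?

Let Aᵢ (for i ∈ {1, 2, 3}) be the placements that put person i in their forbidden parking space. Any j of these fix j positions, leaving (5−j)! ways to fill the rest, and there are C(3,j) ways to pick which j.
By inclusion–exclusion, the number of valid placements is Σ_{j=0}^{3} (−1)^j C(3,j)·(5−j)!.
Computing: 120 − 72 + 18 − 2 = 64.

64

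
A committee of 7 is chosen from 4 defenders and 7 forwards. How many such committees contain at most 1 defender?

Split by how many defenders are chosen (0 through 1).
Sum: C(4,0)·C(7,7) + C(4,1)·C(7,6) = 1 + 28 = 29.

29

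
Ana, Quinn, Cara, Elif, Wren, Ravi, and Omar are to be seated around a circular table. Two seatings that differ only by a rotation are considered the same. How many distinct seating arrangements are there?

720

Around a circle, 7 distinct people have 7!/7 = (6)! = 720 rotationally distinct seatings.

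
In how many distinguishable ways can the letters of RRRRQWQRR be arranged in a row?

252

The 9 letters of RRRRQWQRR have repeats: Q appearing twice and R appearing 6 times.
The number of distinct arrangements is 9!/(6!·2!) = 362880/1440 = 252.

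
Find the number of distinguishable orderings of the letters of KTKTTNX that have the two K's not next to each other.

300

There are 7!/(3!·2!) = 420 arrangements of KTKTTNX in total.
Arrangements with the K's together: treat KK as one letter, giving (6)!/(3!) = 120.
Hence 420 − 120 = 300.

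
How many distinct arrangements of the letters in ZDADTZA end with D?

With the last slot taken by D, it remains to arrange the other 6 letters (ZADTZA).
Those 6 letters have A appearing twice and Z appearing twice, giving (6)!/(2!·2!) = 180.

180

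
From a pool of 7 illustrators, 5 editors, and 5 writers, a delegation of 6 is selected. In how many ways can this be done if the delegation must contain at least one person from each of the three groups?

10325

Unrestricted: C(17,6) = 12376 ways to pick any 6 of the 17.
Selections missing a whole group: no illustrators → C(10,6) = 210; no editors → C(12,6) = 924; no writers → C(12,6) = 924.
Add back selections omitting two groups (i.e. drawn from a single group): C(7,6) + C(5,6) + C(5,6) = 7.
By inclusion–exclusion: 12376 − 2058 + 7 = 10325.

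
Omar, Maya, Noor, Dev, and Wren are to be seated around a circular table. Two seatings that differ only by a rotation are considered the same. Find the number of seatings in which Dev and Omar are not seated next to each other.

12

Without the restriction there are (4)! = 24 seatings.
Those with Dev next to Omar: fuse the pair into one unit and seat 4 units around a circle — 2·(3)! = 12.
Subtracting, 24 − 12 = 12.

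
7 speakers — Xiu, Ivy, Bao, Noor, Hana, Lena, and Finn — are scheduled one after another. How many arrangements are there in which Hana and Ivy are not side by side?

There are 7! = 5040 arrangements in all. If Hana and Ivy are adjacent, merging them into one block gives 2·(6)! = 1440 arrangements.
Complementary counting: 5040 − 1440 = 3600.

3600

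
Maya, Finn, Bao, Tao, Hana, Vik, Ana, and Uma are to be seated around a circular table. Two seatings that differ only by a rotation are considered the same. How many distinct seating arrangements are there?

5040

Fix one person's seat to break rotational symmetry; the remaining 7 people can be arranged in (7)! = 5040 ways.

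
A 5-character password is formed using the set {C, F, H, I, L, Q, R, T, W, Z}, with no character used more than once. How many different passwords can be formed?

This is a permutation of 5 out of 10: P(10,5) = 10!/5!.
That product is 10 × 9 × 8 × 7 × 6 = 30240.

30240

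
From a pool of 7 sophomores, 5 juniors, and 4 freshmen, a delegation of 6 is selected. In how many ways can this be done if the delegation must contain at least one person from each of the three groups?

6545

With no constraint there are C(16,6) = 8008 possible selections.
Selections missing a whole group: no sophomores → C(9,6) = 84; no juniors → C(11,6) = 462; no freshmen → C(12,6) = 924.
Add back selections omitting two groups (i.e. drawn from a single group): C(7,6) + C(5,6) + C(4,6) = 7.
By inclusion–exclusion: 8008 − 1470 + 7 = 6545.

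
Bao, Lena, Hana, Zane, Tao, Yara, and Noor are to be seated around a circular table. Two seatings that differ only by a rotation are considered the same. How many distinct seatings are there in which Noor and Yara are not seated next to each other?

480

Without the restriction there are (6)! = 720 seatings.
Seatings with Noor beside Yara: treat them as a block with 2 internal orders, giving 2 × (5)! = 240.
Subtracting, 720 − 240 = 480.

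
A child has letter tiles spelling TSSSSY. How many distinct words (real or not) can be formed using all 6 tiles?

The 6 letters of TSSSSY have repeats: S appearing 4 times.
Dividing 6! = 720 by 4! = 24 for the repeated letters gives 30.

30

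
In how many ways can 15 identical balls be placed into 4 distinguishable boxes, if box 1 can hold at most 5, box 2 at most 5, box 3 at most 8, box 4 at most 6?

Without the upper bounds there are C(18,3) = 816 ways to split 15 among 4 boxes.
Subtract solutions that violate a single cap (substitute x_i' = x_i − (cap_i+1)): x_1 ≥ 6 gives C(12,3) = 220; x_2 ≥ 6 gives C(12,3) = 220; x_3 ≥ 9 gives C(9,3) = 84; x_4 ≥ 7 gives C(11,3) = 165. Together 689.
Add back pairs where two caps are both exceeded: 20 + 1 + 10 + 1 + 10 + 0 = 42.
By inclusion–exclusion the count is 816 − 689 + 42 = 169.

169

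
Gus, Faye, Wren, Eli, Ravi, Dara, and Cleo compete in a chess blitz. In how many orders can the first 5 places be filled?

There are 7 choices for 1st place, 6 for 2nd, and so on down to 3 for position 5.
That gives 7 × 6 × 5 × 4 × 3 = 2520.

2520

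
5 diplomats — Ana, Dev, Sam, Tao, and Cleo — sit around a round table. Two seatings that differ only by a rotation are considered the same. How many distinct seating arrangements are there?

Around a circle, 5 distinct people have 5!/5 = (4)! = 24 rotationally distinct seatings.

24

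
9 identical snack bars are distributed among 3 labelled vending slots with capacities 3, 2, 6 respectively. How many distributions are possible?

6

Ignoring the caps, the number of non-negative solutions to x_1+…+x_3 = 9 is C(11,2) = 55.
Subtract solutions that violate a single cap (substitute x_i' = x_i − (cap_i+1)): x_1 ≥ 4 gives C(7,2) = 21; x_2 ≥ 3 gives C(8,2) = 28; x_3 ≥ 7 gives C(4,2) = 6. Together 55.
Add back pairs where two caps are both exceeded: 6 + 0 + 0 = 6.
By inclusion–exclusion the count is 55 − 55 + 6 = 6.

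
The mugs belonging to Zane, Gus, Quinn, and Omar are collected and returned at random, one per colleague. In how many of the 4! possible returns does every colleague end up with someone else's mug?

Count assignments avoiding every fixed point. For any j of the 4 colleagues fixed to their own mug, the other 4−j can be arranged in (4−j)! ways.
By inclusion–exclusion this is Σ_{j=0}^{4} (−1)^j C(4,j)·(4−j)!.
Computing: 24 − 24 + 12 − 4 + 1 = 9.

9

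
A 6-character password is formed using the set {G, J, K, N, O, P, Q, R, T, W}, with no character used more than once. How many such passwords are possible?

151200

Choose and order 6 of the 10 symbols: the first character has 10 options, the next 9, and so on down to 5.
10 × 9 × 8 × 7 × 6 × 5 = 151200.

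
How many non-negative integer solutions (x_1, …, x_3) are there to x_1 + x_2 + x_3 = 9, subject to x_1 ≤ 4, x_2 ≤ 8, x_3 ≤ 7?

36

By stars and bars, unrestricted non-negative solutions to x_1+…+x_3 = 9 number C(9+2,2) = 55.
Subtract solutions that violate a single cap (substitute x_i' = x_i − (cap_i+1)): x_1 ≥ 5 gives C(6,2) = 15; x_2 ≥ 9 gives C(2,2) = 1; x_3 ≥ 8 gives C(3,2) = 3. Together 19.
No two caps can be exceeded simultaneously, so the pair terms are all 0.
By inclusion–exclusion the count is 55 − 19 + 0 = 36.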